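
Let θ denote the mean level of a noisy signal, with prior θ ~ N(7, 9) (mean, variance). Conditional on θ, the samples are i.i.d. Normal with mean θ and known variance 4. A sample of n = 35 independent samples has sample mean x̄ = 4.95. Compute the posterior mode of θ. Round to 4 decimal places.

θ̂_MAP = 4.9757

n = 35, x̄ = 4.95.
For a Normal prior and Normal likelihood with known variance, the posterior is Normal; its mode equals its mean, the precision-weighted average.
Prior precision 1/σ₀² = 1/9; data precision n/σ² = 35/4 = 8.75.
θ̂ = ((1/9)·7 + 8.75·4.95) / (1/9 + 8.75) = (6349/144)/(319/36) = 6349/1276 ≈ 4.9757.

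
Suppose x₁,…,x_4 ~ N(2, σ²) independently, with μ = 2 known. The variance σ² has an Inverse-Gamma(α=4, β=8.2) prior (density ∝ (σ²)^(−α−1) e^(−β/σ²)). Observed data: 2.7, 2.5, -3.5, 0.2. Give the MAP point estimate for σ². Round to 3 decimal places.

σ̂²_MAP = 3.616

Sum of squared deviations about the known mean: SS = (2.7−2)² + (2.5−2)² + (-3.5−2)² + (0.2−2)² = 34.23.
The Normal likelihood contributes (σ²)^(−n/2) exp(−SS/(2σ²)), so the posterior is Inverse-Gamma(α + n/2, β + SS/2) = Inverse-Gamma(6, 25.315).
The mode of Inverse-Gamma(a, b) is b/(a+1) = 25.315/7 ≈ 3.616.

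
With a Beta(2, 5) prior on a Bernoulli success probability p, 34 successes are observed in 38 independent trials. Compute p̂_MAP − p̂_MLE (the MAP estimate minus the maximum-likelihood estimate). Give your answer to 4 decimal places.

Posterior is Beta(36, 9); MAP = (36−1)/(45−2) = 35/43 ≈ 0.81395.
MLE ignores the prior: p̂_MLE = k/n = 34/38 ≈ 0.89474.
Difference = 35/43 − 34/38 = -66/817 ≈ -0.0808.

MAP − MLE = -0.0808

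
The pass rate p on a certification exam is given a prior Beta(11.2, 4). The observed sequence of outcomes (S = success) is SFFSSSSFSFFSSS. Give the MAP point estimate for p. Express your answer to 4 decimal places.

Prior: Beta(11.2, 4).
Data: 9 successes in 14 trials (from the sequence). The binomial likelihood contributes p^9(1−p)^5, so the posterior is Beta(11.2+9, 4+5) = Beta(20.2, 9).
For Beta(a, b) with a, b > 1 the mode is (a−1)/(a+b−2) = 19.2/27.2 ≈ 0.7059.

p̂_MAP = 0.7059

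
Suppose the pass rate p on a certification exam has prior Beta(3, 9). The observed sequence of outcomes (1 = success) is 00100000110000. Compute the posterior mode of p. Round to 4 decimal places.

Prior: Beta(3, 9).
Data: 3 successes in 14 trials (from the sequence). The binomial likelihood contributes p^3(1−p)^11, so the posterior is Beta(3+3, 9+11) = Beta(6, 20).
For Beta(a, b) with a, b > 1 the mode is (a−1)/(a+b−2) = 5/24 ≈ 0.2083.

p̂_MAP = 0.2083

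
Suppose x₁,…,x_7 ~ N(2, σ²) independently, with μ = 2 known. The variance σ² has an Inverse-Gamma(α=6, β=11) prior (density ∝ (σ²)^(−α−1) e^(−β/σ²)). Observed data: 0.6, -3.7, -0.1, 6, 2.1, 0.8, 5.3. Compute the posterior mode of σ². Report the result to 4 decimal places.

Sum of squared deviations about the known mean: SS = (0.6−2)² + (-3.7−2)² + (-0.1−2)² + (6−2)² + (2.1−2)² + (0.8−2)² + (5.3−2)² = 67.2.
The Normal likelihood contributes (σ²)^(−n/2) exp(−SS/(2σ²)), so the posterior is Inverse-Gamma(α + n/2, β + SS/2) = Inverse-Gamma(9.5, 44.6).
The mode of Inverse-Gamma(a, b) is b/(a+1) = 44.6/10.5 ≈ 4.2476.

σ̂²_MAP = 4.2476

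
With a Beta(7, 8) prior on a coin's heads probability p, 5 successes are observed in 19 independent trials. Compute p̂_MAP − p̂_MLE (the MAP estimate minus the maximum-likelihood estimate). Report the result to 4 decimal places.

MAP − MLE = 0.0806

Posterior is Beta(12, 22); MAP = (12−1)/(34−2) = 11/32 ≈ 0.34375.
MLE ignores the prior: p̂_MLE = k/n = 5/19 ≈ 0.26316.
Difference = 11/32 − 5/19 = 49/608 ≈ 0.0806.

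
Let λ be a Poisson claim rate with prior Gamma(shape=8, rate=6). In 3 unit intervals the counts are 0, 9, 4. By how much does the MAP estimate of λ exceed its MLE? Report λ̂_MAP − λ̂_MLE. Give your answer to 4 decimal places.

Σxᵢ = 13. Posterior is Gamma(21, 9); MAP = (21−1)/9 = 20/9 ≈ 2.22222.
MLE = x̄ = 13/3 ≈ 4.33333.
Difference = 20/9 − 13/3 = -19/9 ≈ -2.1111.

MAP − MLE = -2.1111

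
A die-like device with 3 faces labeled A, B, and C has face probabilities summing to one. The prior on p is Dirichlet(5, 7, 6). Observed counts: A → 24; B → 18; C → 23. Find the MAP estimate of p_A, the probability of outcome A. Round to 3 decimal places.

The posterior is Dirichlet(αᵢ + nᵢ) = Dirichlet(29, 25, 29).
For a Dirichlet(a₁,…,a_K) with all aᵢ > 1, the mode has j-th component (aⱼ − 1)/(Σaᵢ − K).
Here Σaᵢ = 83 and K = 3, so p_A = (29 − 1)/(83 − 3) = 28/80 ≈ 0.350.

MAP estimate of p_A = 0.350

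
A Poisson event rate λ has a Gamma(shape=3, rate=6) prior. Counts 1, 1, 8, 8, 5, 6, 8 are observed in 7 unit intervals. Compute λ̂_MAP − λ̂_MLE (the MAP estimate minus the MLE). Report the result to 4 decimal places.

MAP − MLE = -2.2857

Σxᵢ = 37. Posterior is Gamma(40, 13); MAP = (40−1)/13 = 39/13 ≈ 3.00000.
MLE = x̄ = 37/7 ≈ 5.28571.
Difference = 39/13 − 37/7 = -16/7 ≈ -2.2857.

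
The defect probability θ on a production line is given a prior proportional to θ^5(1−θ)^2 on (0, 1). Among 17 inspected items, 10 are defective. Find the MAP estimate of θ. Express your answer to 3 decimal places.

θ̂_MAP = 0.625

The prior density ∝ θ^5(1−θ)^2 is the kernel of Beta(6, 3).
Data: 10 successes in 17 trials. The binomial likelihood contributes θ^10(1−θ)^7, so the posterior is Beta(6+10, 3+7) = Beta(16, 10).
For Beta(a, b) with a, b > 1 the mode is (a−1)/(a+b−2) = 15/24 ≈ 0.625.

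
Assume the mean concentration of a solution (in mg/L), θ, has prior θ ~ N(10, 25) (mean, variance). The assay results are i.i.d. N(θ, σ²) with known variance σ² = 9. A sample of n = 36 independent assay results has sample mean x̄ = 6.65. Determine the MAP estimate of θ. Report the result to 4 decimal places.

θ̂_MAP = 6.6832

n = 36, x̄ = 6.65.
For a Normal prior and Normal likelihood with known variance, the posterior is Normal; its mode equals its mean, the precision-weighted average.
Prior precision 1/σ₀² = 1/25 = 0.04; data precision n/σ² = 36/9 = 4.
θ̂ = (0.04·10 + 4·6.65) / (0.04 + 4) = 27/4.04 = 675/101 ≈ 6.6832.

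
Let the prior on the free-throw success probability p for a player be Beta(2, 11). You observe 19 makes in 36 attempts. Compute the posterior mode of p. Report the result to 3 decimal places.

Prior: Beta(2, 11).
Data: 19 successes in 36 trials. The binomial likelihood contributes p^19(1−p)^17, so the posterior is Beta(2+19, 11+17) = Beta(21, 28).
For Beta(a, b) with a, b > 1 the mode is (a−1)/(a+b−2) = 20/47 ≈ 0.426.

p̂_MAP = 0.426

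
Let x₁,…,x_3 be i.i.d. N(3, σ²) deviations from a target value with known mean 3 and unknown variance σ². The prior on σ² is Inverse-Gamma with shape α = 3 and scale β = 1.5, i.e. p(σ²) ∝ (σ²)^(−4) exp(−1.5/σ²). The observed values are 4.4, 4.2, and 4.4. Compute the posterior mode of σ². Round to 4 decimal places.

Sum of squared deviations about the known mean: SS = (4.4−3)² + (4.2−3)² + (4.4−3)² = 5.36.
The Normal likelihood contributes (σ²)^(−n/2) exp(−SS/(2σ²)), so the posterior is Inverse-Gamma(α + n/2, β + SS/2) = Inverse-Gamma(4.5, 4.18).
The mode of Inverse-Gamma(a, b) is b/(a+1) = 4.18/5.5 ≈ 0.7600.

σ̂²_MAP = 0.7600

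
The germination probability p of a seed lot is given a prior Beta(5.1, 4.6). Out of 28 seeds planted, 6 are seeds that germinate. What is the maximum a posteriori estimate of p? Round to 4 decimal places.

Prior: Beta(5.1, 4.6).
Data: 6 successes in 28 trials. The binomial likelihood contributes p^6(1−p)^22, so the posterior is Beta(5.1+6, 4.6+22) = Beta(11.1, 26.6).
For Beta(a, b) with a, b > 1 the mode is (a−1)/(a+b−2) = 10.1/35.7 ≈ 0.2829.

p̂_MAP = 0.2829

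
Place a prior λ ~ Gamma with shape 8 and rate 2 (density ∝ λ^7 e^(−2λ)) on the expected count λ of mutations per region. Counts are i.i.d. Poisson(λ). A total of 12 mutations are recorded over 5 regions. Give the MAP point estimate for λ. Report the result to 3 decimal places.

Σxᵢ = 12, n = 5.
Posterior ∝ λ^7e^(−2λ) · λ^12e^(−5λ) = λ^19e^(−7λ), i.e. Gamma(shape=20, rate=7).
The mode of a Gamma(a, b) with a ≥ 1 (shape–rate) is (a−1)/b = 19/7 ≈ 2.714.

λ̂_MAP = 2.714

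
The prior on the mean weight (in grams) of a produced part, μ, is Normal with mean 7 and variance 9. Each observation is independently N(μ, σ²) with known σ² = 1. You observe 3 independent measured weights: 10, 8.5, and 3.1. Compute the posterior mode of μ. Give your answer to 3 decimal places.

n = 3; x̄ = (10 + 8.5 + 3.1)/3 = 21.6/3 = 7.2.
For a Normal prior and Normal likelihood with known variance, the posterior is Normal; its mode equals its mean, the precision-weighted average.
Prior precision 1/σ₀² = 1/9; data precision n/σ² = 3/1 = 3.
μ̂ = ((1/9)·7 + 3·7.2) / (1/9 + 3) = (1007/45)/(28/9) = 1007/140 ≈ 7.193.

μ̂_MAP = 7.193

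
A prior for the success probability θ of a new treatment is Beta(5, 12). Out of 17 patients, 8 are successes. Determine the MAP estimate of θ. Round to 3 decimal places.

θ̂_MAP = 0.375

Prior: Beta(5, 12).
Data: 8 successes in 17 trials. The binomial likelihood contributes θ^8(1−θ)^9, so the posterior is Beta(5+8, 12+9) = Beta(13, 21).
For Beta(a, b) with a, b > 1 the mode is (a−1)/(a+b−2) = 12/32 ≈ 0.375.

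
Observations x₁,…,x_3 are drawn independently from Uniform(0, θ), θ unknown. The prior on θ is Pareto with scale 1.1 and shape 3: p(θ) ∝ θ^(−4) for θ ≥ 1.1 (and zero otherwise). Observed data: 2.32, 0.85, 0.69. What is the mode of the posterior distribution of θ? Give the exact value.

θ̂_MAP = 2.32

The Uniform(0, θ) likelihood is θ^(−n) for θ ≥ max(xᵢ), zero otherwise. Here max(xᵢ) = 2.32.
Posterior ∝ θ^(−4) · θ^(−3) = θ^(−7) on θ ≥ max(1.1, 2.32) = 2.32.
This density is strictly decreasing in θ, so the posterior mode lies at the lower boundary of the support.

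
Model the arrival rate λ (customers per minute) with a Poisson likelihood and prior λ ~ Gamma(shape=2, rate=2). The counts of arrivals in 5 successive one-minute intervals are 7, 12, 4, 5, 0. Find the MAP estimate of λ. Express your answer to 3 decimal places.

Σxᵢ = 7+12+4+5+0 = 28, with n = 5.
Posterior ∝ λe^(−2λ) · λ^28e^(−5λ) = λ^29e^(−7λ), i.e. Gamma(shape=30, rate=7).
The mode of a Gamma(a, b) with a ≥ 1 (shape–rate) is (a−1)/b = 29/7 ≈ 4.143.

λ̂_MAP = 4.143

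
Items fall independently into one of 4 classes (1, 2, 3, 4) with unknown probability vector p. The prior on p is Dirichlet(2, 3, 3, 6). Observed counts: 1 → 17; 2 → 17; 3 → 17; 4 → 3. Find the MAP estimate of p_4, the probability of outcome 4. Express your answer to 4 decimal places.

MAP estimate: 0.1250

The posterior is Dirichlet(αᵢ + nᵢ) = Dirichlet(19, 20, 20, 9).
For a Dirichlet(a₁,…,a_K) with all aᵢ > 1, the mode has j-th component (aⱼ − 1)/(Σaᵢ − K).
Here Σaᵢ = 68 and K = 4, so p_4 = (9 − 1)/(68 − 4) = 8/64 ≈ 0.1250.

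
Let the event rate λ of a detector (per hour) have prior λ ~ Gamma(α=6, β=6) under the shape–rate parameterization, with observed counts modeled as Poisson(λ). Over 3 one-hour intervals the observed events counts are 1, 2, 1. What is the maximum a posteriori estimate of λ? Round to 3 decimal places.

Σxᵢ = 1+2+1 = 4, with n = 3.
Posterior ∝ λ^5e^(−6λ) · λ^4e^(−3λ) = λ^9e^(−9λ), i.e. Gamma(shape=10, rate=9).
The mode of a Gamma(a, b) with a ≥ 1 (shape–rate) is (a−1)/b = 9/9 ≈ 1.000.

λ̂_MAP = 1.000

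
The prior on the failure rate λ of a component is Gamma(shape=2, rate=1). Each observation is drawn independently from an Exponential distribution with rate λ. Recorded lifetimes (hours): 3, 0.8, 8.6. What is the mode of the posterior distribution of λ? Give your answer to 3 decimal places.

λ̂_MAP = 0.299

The Exponential(rate=λ) likelihood is ∝ λ^n e^(−λΣtᵢ). Here n = 3 and Σtᵢ = 3 + 0.8 + 8.6 = 12.4.
Posterior ∝ λe^(−1λ) · λ^3e^(−12.4λ) = λ^4e^(−13.4λ), i.e. Gamma(5, 13.4).
Mode = (a−1)/b = 4/13.4 ≈ 0.299.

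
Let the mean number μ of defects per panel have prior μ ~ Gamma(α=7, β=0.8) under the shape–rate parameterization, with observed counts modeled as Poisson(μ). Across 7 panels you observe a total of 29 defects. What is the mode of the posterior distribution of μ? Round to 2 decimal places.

μ̂_MAP = 4.49

Σxᵢ = 29, n = 7.
Posterior ∝ μ^6e^(−0.8μ) · μ^29e^(−7μ) = μ^35e^(−7.8μ), i.e. Gamma(shape=36, rate=7.8).
The mode of a Gamma(a, b) with a ≥ 1 (shape–rate) is (a−1)/b = 35/7.8 ≈ 4.49.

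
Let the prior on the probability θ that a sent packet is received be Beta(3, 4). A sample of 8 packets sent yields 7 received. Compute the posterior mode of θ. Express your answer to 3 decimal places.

Prior: Beta(3, 4).
Data: 7 successes in 8 trials. The binomial likelihood contributes θ^7(1−θ)^1, so the posterior is Beta(3+7, 4+1) = Beta(10, 5).
For Beta(a, b) with a, b > 1 the mode is (a−1)/(a+b−2) = 9/13 ≈ 0.692.

θ̂_MAP = 0.692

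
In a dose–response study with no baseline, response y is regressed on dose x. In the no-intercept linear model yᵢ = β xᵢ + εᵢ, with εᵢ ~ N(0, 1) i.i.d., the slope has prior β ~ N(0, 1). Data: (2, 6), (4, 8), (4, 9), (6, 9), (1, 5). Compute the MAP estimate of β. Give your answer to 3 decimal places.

log p(β | y) = −Σ(yᵢ − βxᵢ)²/(2·1) − β²/(2·1) + const.
Setting the derivative to zero: Σxᵢ(yᵢ − βxᵢ)/1 − β/1 = 0, so β = Σxᵢyᵢ / (Σxᵢ² + σ²/τ²).
Σxᵢyᵢ = 2·6 + 4·8 + 4·9 + 6·9 + 1·5 = 139; Σxᵢ² = 73; σ²/τ² = 1.
β̂_MAP = 139 / (73 + 1) = 139/74 ≈ 1.878.

β̂_MAP = 1.878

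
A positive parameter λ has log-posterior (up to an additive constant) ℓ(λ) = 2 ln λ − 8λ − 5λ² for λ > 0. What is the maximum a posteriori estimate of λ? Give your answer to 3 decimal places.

ℓ'(λ) = 2/λ − 8 − 10λ. Setting this to zero and multiplying by λ: 10λ² + 8λ − 2 = 0.
λ = (−8 + √(8² + 4·10·2)) / (2·10) = (−8 + √144) / 20 = (−8 + 12)/20 = 1/5.
ℓ''(λ) = −2/λ² − 10 < 0, confirming a maximum.

λ̂_MAP = 0.200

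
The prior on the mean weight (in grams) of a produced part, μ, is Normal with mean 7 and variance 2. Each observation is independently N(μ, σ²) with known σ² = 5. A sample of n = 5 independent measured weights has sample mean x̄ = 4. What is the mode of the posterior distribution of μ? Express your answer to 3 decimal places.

μ̂_MAP = 5.000

n = 5, x̄ = 4.
For a Normal prior and Normal likelihood with known variance, the posterior is Normal; its mode equals its mean, the precision-weighted average.
Prior precision 1/σ₀² = 1/2 = 0.5; data precision n/σ² = 5/5 = 1.
μ̂ = (0.5·7 + 1·4) / (0.5 + 1) = 7.5/1.5 = 5.000.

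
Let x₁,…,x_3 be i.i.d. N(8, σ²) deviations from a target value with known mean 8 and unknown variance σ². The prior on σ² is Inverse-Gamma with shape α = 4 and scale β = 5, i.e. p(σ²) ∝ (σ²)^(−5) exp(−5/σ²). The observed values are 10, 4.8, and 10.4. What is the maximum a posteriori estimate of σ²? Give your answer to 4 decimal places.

Sum of squared deviations about the known mean: SS = (10−8)² + (4.8−8)² + (10.4−8)² = 20.
The Normal likelihood contributes (σ²)^(−n/2) exp(−SS/(2σ²)), so the posterior is Inverse-Gamma(α + n/2, β + SS/2) = Inverse-Gamma(5.5, 15).
The mode of Inverse-Gamma(a, b) is b/(a+1) = 15/6.5 ≈ 2.3077.

σ̂²_MAP = 2.3077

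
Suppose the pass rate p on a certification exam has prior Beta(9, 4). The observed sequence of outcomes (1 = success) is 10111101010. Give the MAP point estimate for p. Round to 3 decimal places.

p̂_MAP = 0.682

Prior: Beta(9, 4).
Data: 7 successes in 11 trials (from the sequence). The binomial likelihood contributes p^7(1−p)^4, so the posterior is Beta(9+7, 4+4) = Beta(16, 8).
For Beta(a, b) with a, b > 1 the mode is (a−1)/(a+b−2) = 15/22 ≈ 0.682.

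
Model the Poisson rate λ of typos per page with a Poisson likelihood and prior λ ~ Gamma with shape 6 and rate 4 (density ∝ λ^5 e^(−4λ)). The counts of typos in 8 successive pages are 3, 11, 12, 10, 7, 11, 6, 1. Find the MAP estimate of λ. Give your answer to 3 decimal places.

Σxᵢ = 3+11+12+10+7+11+6+1 = 61, with n = 8.
Posterior ∝ λ^5e^(−4λ) · λ^61e^(−8λ) = λ^66e^(−12λ), i.e. Gamma(shape=67, rate=12).
The mode of a Gamma(a, b) with a ≥ 1 (shape–rate) is (a−1)/b = 66/12 ≈ 5.500.

λ̂_MAP = 5.500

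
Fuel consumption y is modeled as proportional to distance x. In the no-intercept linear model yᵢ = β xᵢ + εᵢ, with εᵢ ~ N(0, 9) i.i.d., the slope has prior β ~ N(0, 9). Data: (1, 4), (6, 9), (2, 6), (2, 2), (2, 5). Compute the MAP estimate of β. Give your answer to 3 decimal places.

log p(β | y) = −Σ(yᵢ − βxᵢ)²/(2·9) − β²/(2·9) + const.
Setting the derivative to zero: Σxᵢ(yᵢ − βxᵢ)/9 − β/9 = 0, so β = Σxᵢyᵢ / (Σxᵢ² + σ²/τ²).
Σxᵢyᵢ = 1·4 + 6·9 + 2·6 + 2·2 + 2·5 = 84; Σxᵢ² = 49; σ²/τ² = 1.
β̂_MAP = 84 / (49 + 1) = 84/50 ≈ 1.680.

β̂_MAP = 1.680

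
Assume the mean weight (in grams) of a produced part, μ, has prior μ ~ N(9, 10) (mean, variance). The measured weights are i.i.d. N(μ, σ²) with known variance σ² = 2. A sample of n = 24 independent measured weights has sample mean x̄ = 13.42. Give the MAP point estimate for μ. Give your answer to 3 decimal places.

μ̂_MAP = 13.383

n = 24, x̄ = 13.42.
For a Normal prior and Normal likelihood with known variance, the posterior is Normal; its mode equals its mean, the precision-weighted average.
Prior precision 1/σ₀² = 1/10 = 0.1; data precision n/σ² = 24/2 = 12.
μ̂ = (0.1·9 + 12·13.42) / (0.1 + 12) = 161.94/12.1 = 8097/605 ≈ 13.383.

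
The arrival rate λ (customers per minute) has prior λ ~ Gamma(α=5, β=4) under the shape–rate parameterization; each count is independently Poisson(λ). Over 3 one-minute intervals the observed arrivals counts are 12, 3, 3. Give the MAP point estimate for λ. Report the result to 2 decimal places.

λ̂_MAP = 3.14

Σxᵢ = 12+3+3 = 18, with n = 3.
Posterior ∝ λ^4e^(−4λ) · λ^18e^(−3λ) = λ^22e^(−7λ), i.e. Gamma(shape=23, rate=7).
The mode of a Gamma(a, b) with a ≥ 1 (shape–rate) is (a−1)/b = 22/7 ≈ 3.14.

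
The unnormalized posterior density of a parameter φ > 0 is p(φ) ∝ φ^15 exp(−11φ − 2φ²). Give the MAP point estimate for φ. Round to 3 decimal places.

φ̂_MAP = 1.000

ℓ'(φ) = 15/φ − 11 − 4φ. Setting this to zero and multiplying by φ: 4φ² + 11φ − 15 = 0.
φ = (−11 + √(11² + 4·4·15)) / (2·4) = (−11 + √361) / 8 = (−11 + 19)/8 = 1.
ℓ''(φ) = −15/φ² − 4 < 0, confirming a maximum.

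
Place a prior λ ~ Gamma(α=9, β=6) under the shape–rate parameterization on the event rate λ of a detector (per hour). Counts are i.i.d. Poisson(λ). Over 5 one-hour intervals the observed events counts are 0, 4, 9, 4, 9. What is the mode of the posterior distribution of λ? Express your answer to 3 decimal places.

λ̂_MAP = 3.091

Σxᵢ = 0+4+9+4+9 = 26, with n = 5.
Posterior ∝ λ^8e^(−6λ) · λ^26e^(−5λ) = λ^34e^(−11λ), i.e. Gamma(shape=35, rate=11).
The mode of a Gamma(a, b) with a ≥ 1 (shape–rate) is (a−1)/b = 34/11 ≈ 3.091.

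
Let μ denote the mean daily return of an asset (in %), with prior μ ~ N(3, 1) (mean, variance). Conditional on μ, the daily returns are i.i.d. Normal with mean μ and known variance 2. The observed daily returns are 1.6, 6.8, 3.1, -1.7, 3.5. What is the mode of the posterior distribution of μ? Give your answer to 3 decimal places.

μ̂_MAP = 2.757

n = 5; x̄ = (1.6 + 6.8 + 3.1 + (-1.7) + 3.5)/5 = 13.3/5 = 2.66.
For a Normal prior and Normal likelihood with known variance, the posterior is Normal; its mode equals its mean, the precision-weighted average.
Prior precision 1/σ₀² = 1/1 = 1; data precision n/σ² = 5/2 = 2.5.
μ̂ = (1·3 + 2.5·2.66) / (1 + 2.5) = 9.65/3.5 = 193/70 ≈ 2.757.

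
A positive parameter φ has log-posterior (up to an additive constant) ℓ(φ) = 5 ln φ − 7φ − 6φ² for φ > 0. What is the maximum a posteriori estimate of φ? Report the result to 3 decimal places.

φ̂_MAP = 0.417

ℓ'(φ) = 5/φ − 7 − 12φ. Setting this to zero and multiplying by φ: 12φ² + 7φ − 5 = 0.
φ = (−7 + √(7² + 4·12·5)) / (2·12) = (−7 + √289) / 24 = (−7 + 17)/24 = 5/12.
ℓ''(φ) = −5/φ² − 12 < 0, confirming a maximum.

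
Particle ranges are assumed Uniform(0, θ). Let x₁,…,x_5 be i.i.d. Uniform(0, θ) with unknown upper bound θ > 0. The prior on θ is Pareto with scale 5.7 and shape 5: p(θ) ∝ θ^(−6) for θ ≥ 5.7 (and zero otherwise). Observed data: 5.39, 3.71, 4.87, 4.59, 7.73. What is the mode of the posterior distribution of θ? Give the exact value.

θ̂_MAP = 7.73

The Uniform(0, θ) likelihood is θ^(−n) for θ ≥ max(xᵢ), zero otherwise. Here max(xᵢ) = 7.73.
Posterior ∝ θ^(−6) · θ^(−5) = θ^(−11) on θ ≥ max(5.7, 7.73) = 7.73.
This density is strictly decreasing in θ, so the posterior mode lies at the lower boundary of the support.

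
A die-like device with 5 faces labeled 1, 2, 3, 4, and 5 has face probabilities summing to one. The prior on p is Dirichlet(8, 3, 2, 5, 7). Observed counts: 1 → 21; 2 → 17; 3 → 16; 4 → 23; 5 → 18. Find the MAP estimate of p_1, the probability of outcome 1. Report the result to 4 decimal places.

The posterior is Dirichlet(αᵢ + nᵢ) = Dirichlet(29, 20, 18, 28, 25).
For a Dirichlet(a₁,…,a_K) with all aᵢ > 1, the mode has j-th component (aⱼ − 1)/(Σaᵢ − K).
Here Σaᵢ = 120 and K = 5, so p_1 = (29 − 1)/(120 − 5) = 28/115 ≈ 0.2435.

MAP estimate: 0.2435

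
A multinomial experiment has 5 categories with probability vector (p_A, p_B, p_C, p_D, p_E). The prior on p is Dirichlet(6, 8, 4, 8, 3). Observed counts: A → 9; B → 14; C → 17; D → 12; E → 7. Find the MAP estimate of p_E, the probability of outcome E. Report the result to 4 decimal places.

MAP estimate of p_E = 0.1084

The posterior is Dirichlet(αᵢ + nᵢ) = Dirichlet(15, 22, 21, 20, 10).
For a Dirichlet(a₁,…,a_K) with all aᵢ > 1, the mode has j-th component (aⱼ − 1)/(Σaᵢ − K).
Here Σaᵢ = 88 and K = 5, so p_E = (10 − 1)/(88 − 5) = 9/83 ≈ 0.1084.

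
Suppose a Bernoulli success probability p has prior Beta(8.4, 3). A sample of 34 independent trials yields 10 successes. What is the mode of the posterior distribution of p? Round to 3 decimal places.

p̂_MAP = 0.401

Prior: Beta(8.4, 3).
Data: 10 successes in 34 trials. The binomial likelihood contributes p^10(1−p)^24, so the posterior is Beta(8.4+10, 3+24) = Beta(18.4, 27).
For Beta(a, b) with a, b > 1 the mode is (a−1)/(a+b−2) = 17.4/43.4 ≈ 0.401.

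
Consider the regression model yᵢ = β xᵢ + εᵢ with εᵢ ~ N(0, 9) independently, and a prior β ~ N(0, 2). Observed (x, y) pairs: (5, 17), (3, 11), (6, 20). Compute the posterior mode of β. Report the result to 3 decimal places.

log p(β | y) = −Σ(yᵢ − βxᵢ)²/(2·9) − β²/(2·2) + const.
Setting the derivative to zero: Σxᵢ(yᵢ − βxᵢ)/9 − β/2 = 0, so β = Σxᵢyᵢ / (Σxᵢ² + σ²/τ²).
Σxᵢyᵢ = 5·17 + 3·11 + 6·20 = 238; Σxᵢ² = 70; σ²/τ² = 4.5.
β̂_MAP = 238 / (70 + 4.5) = 238/74.5 ≈ 3.195.

β̂_MAP = 3.195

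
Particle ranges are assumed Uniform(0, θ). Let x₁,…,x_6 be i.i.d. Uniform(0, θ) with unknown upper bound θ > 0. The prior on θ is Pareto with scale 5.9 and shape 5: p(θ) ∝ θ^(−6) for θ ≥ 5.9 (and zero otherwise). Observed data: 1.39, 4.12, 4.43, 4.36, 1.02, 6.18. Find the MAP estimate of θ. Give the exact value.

θ̂_MAP = 6.18

The Uniform(0, θ) likelihood is θ^(−n) for θ ≥ max(xᵢ), zero otherwise. Here max(xᵢ) = 6.18.
Posterior ∝ θ^(−6) · θ^(−6) = θ^(−12) on θ ≥ max(5.9, 6.18) = 6.18.
This density is strictly decreasing in θ, so the posterior mode lies at the lower boundary of the support.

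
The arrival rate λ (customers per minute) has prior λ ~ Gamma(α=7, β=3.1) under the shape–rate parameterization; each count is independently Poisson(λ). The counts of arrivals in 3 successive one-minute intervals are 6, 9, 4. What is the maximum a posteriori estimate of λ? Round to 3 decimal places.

λ̂_MAP = 4.098

Σxᵢ = 6+9+4 = 19, with n = 3.
Posterior ∝ λ^6e^(−3.1λ) · λ^19e^(−3λ) = λ^25e^(−6.1λ), i.e. Gamma(shape=26, rate=6.1).
The mode of a Gamma(a, b) with a ≥ 1 (shape–rate) is (a−1)/b = 25/6.1 ≈ 4.098.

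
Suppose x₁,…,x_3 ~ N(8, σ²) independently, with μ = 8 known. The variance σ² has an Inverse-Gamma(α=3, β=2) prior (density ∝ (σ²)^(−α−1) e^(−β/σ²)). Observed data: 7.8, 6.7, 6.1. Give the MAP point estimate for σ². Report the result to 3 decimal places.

Sum of squared deviations about the known mean: SS = (7.8−8)² + (6.7−8)² + (6.1−8)² = 5.34.
The Normal likelihood contributes (σ²)^(−n/2) exp(−SS/(2σ²)), so the posterior is Inverse-Gamma(α + n/2, β + SS/2) = Inverse-Gamma(4.5, 4.67).
The mode of Inverse-Gamma(a, b) is b/(a+1) = 4.67/5.5 ≈ 0.849.

σ̂²_MAP = 0.849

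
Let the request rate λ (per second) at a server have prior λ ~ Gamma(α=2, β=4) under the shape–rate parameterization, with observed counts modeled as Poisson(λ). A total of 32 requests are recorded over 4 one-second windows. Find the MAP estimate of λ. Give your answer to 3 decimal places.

Σxᵢ = 32, n = 4.
Posterior ∝ λe^(−4λ) · λ^32e^(−4λ) = λ^33e^(−8λ), i.e. Gamma(shape=34, rate=8).
The mode of a Gamma(a, b) with a ≥ 1 (shape–rate) is (a−1)/b = 33/8 ≈ 4.125.

λ̂_MAP = 4.125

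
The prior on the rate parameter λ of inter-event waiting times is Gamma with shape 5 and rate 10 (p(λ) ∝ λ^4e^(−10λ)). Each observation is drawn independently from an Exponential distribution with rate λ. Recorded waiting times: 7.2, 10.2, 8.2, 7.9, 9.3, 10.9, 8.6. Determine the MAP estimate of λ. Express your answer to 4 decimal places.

λ̂_MAP = 0.1521

The Exponential(rate=λ) likelihood is ∝ λ^n e^(−λΣtᵢ). Here n = 7 and Σtᵢ = 7.2 + 10.2 + 8.2 + 7.9 + 9.3 + 10.9 + 8.6 = 62.3.
Posterior ∝ λ^4e^(−10λ) · λ^7e^(−62.3λ) = λ^11e^(−72.3λ), i.e. Gamma(12, 72.3).
Mode = (a−1)/b = 11/72.3 ≈ 0.1521.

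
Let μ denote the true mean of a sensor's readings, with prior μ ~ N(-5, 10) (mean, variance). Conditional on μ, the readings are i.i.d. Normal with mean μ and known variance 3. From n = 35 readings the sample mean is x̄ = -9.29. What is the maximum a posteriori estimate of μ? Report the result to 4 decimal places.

μ̂_MAP = -9.2535

n = 35, x̄ = -9.29.
For a Normal prior and Normal likelihood with known variance, the posterior is Normal; its mode equals its mean, the precision-weighted average.
Prior precision 1/σ₀² = 1/10 = 0.1; data precision n/σ² = 35/3.
μ̂ = (0.1·(-5) + (35/3)·(-9.29)) / (0.1 + 35/3) = (-6533/60)/(353/30) = -6533/706 ≈ -9.2535.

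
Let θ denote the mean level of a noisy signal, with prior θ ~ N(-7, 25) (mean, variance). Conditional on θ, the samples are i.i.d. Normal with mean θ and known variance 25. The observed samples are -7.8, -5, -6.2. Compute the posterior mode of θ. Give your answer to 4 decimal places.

θ̂_MAP = -6.5000

n = 3; x̄ = ((-7.8) + (-5) + (-6.2))/3 = -19/3 = -19/3 ≈ -6.3333.
For a Normal prior and Normal likelihood with known variance, the posterior is Normal; its mode equals its mean, the precision-weighted average.
Prior precision 1/σ₀² = 1/25 = 0.04; data precision n/σ² = 3/25 = 0.12.
θ̂ = (0.04·(-7) + 0.12·(-19/3)) / (0.04 + 0.12) = (-1.04)/0.16 = -6.5000.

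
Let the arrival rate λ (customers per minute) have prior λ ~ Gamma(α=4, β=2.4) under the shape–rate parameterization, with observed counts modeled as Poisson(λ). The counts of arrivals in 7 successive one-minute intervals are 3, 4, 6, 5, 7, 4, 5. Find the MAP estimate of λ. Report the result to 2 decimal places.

Σxᵢ = 3+4+6+5+7+4+5 = 34, with n = 7.
Posterior ∝ λ^3e^(−2.4λ) · λ^34e^(−7λ) = λ^37e^(−9.4λ), i.e. Gamma(shape=38, rate=9.4).
The mode of a Gamma(a, b) with a ≥ 1 (shape–rate) is (a−1)/b = 37/9.4 ≈ 3.94.

λ̂_MAP = 3.94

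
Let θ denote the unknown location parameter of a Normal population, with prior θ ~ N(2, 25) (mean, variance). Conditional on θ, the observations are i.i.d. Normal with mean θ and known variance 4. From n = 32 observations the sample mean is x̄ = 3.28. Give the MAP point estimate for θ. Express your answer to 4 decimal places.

θ̂_MAP = 3.2736

n = 32, x̄ = 3.28.
For a Normal prior and Normal likelihood with known variance, the posterior is Normal; its mode equals its mean, the precision-weighted average.
Prior precision 1/σ₀² = 1/25 = 0.04; data precision n/σ² = 32/4 = 8.
θ̂ = (0.04·2 + 8·3.28) / (0.04 + 8) = 26.32/8.04 = 658/201 ≈ 3.2736.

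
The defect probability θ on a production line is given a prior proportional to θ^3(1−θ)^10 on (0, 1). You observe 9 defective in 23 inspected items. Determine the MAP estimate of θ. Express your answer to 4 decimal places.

θ̂_MAP = 0.3333

The prior density ∝ θ^3(1−θ)^10 is the kernel of Beta(4, 11).
Data: 9 successes in 23 trials. The binomial likelihood contributes θ^9(1−θ)^14, so the posterior is Beta(4+9, 11+14) = Beta(13, 25).
For Beta(a, b) with a, b > 1 the mode is (a−1)/(a+b−2) = 12/36 ≈ 0.3333.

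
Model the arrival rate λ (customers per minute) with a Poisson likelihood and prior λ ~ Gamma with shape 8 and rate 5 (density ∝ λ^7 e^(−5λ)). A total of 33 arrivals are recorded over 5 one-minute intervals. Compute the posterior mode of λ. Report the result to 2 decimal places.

Σxᵢ = 33, n = 5.
Posterior ∝ λ^7e^(−5λ) · λ^33e^(−5λ) = λ^40e^(−10λ), i.e. Gamma(shape=41, rate=10).
The mode of a Gamma(a, b) with a ≥ 1 (shape–rate) is (a−1)/b = 40/10 ≈ 4.00.

λ̂_MAP = 4.00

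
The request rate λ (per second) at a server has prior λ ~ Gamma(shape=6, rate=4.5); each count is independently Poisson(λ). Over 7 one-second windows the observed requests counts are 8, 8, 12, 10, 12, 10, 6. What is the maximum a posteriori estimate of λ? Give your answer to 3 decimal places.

Σxᵢ = 8+8+12+10+12+10+6 = 66, with n = 7.
Posterior ∝ λ^5e^(−4.5λ) · λ^66e^(−7λ) = λ^71e^(−11.5λ), i.e. Gamma(shape=72, rate=11.5).
The mode of a Gamma(a, b) with a ≥ 1 (shape–rate) is (a−1)/b = 71/11.5 ≈ 6.174.

λ̂_MAP = 6.174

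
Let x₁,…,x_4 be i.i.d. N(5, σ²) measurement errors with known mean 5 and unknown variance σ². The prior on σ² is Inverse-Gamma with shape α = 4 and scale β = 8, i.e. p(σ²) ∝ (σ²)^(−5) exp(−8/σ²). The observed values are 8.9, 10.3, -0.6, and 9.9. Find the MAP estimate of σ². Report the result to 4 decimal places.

σ̂²_MAP = 8.1907

Sum of squared deviations about the known mean: SS = (8.9−5)² + (10.3−5)² + (-0.6−5)² + (9.9−5)² = 98.67.
The Normal likelihood contributes (σ²)^(−n/2) exp(−SS/(2σ²)), so the posterior is Inverse-Gamma(α + n/2, β + SS/2) = Inverse-Gamma(6, 57.335).
The mode of Inverse-Gamma(a, b) is b/(a+1) = 57.335/7 ≈ 8.1907.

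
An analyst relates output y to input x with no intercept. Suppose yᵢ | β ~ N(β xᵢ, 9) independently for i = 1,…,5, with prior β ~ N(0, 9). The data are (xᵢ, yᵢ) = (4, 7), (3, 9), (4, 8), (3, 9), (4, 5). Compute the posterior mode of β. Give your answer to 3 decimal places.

β̂_MAP = 2.000

log p(β | y) = −Σ(yᵢ − βxᵢ)²/(2·9) − β²/(2·9) + const.
Setting the derivative to zero: Σxᵢ(yᵢ − βxᵢ)/9 − β/9 = 0, so β = Σxᵢyᵢ / (Σxᵢ² + σ²/τ²).
Σxᵢyᵢ = 4·7 + 3·9 + 4·8 + 3·9 + 4·5 = 134; Σxᵢ² = 66; σ²/τ² = 1.
β̂_MAP = 134 / (66 + 1) = 134/67 ≈ 2.000.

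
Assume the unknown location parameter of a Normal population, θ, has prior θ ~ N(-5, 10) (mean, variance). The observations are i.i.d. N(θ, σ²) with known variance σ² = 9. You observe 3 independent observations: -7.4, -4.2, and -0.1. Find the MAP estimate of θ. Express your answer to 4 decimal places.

n = 3; x̄ = ((-7.4) + (-4.2) + (-0.1))/3 = -11.7/3 = -3.9.
For a Normal prior and Normal likelihood with known variance, the posterior is Normal; its mode equals its mean, the precision-weighted average.
Prior precision 1/σ₀² = 1/10 = 0.1; data precision n/σ² = 3/9 = 1/3.
θ̂ = (0.1·(-5) + (1/3)·(-3.9)) / (0.1 + 1/3) = (-1.8)/(13/30) = -54/13 ≈ -4.1538.

θ̂_MAP = -4.1538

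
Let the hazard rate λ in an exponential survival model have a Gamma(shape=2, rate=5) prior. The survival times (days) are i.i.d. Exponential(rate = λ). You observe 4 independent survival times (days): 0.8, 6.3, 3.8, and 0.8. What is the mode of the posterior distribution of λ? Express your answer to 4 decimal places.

The Exponential(rate=λ) likelihood is ∝ λ^n e^(−λΣtᵢ). Here n = 4 and Σtᵢ = 0.8 + 6.3 + 3.8 + 0.8 = 11.7.
Posterior ∝ λe^(−5λ) · λ^4e^(−11.7λ) = λ^5e^(−16.7λ), i.e. Gamma(6, 16.7).
Mode = (a−1)/b = 5/16.7 ≈ 0.2994.

λ̂_MAP = 0.2994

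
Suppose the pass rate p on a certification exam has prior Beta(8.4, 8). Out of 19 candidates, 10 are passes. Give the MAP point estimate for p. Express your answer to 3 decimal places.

p̂_MAP = 0.521

Prior: Beta(8.4, 8).
Data: 10 successes in 19 trials. The binomial likelihood contributes p^10(1−p)^9, so the posterior is Beta(8.4+10, 8+9) = Beta(18.4, 17).
For Beta(a, b) with a, b > 1 the mode is (a−1)/(a+b−2) = 17.4/33.4 ≈ 0.521.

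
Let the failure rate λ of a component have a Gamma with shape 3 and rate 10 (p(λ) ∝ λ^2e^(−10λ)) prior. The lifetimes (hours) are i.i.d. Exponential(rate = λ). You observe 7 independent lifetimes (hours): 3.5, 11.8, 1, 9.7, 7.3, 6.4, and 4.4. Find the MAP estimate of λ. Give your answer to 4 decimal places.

The Exponential(rate=λ) likelihood is ∝ λ^n e^(−λΣtᵢ). Here n = 7 and Σtᵢ = 3.5 + 11.8 + 1 + 9.7 + 7.3 + 6.4 + 4.4 = 44.1.
Posterior ∝ λ^2e^(−10λ) · λ^7e^(−44.1λ) = λ^9e^(−54.1λ), i.e. Gamma(10, 54.1).
Mode = (a−1)/b = 9/54.1 ≈ 0.1664.

λ̂_MAP = 0.1664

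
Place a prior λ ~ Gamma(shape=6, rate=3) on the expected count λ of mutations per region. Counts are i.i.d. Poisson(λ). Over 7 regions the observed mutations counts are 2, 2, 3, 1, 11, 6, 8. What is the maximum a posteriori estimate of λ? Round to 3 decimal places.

Σxᵢ = 2+2+3+1+11+6+8 = 33, with n = 7.
Posterior ∝ λ^5e^(−3λ) · λ^33e^(−7λ) = λ^38e^(−10λ), i.e. Gamma(shape=39, rate=10).
The mode of a Gamma(a, b) with a ≥ 1 (shape–rate) is (a−1)/b = 38/10 ≈ 3.800.

λ̂_MAP = 3.800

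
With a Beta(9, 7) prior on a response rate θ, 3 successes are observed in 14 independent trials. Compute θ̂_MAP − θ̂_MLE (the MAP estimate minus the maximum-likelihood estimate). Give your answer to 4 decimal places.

MAP − MLE = 0.1786

Posterior is Beta(12, 18); MAP = (12−1)/(30−2) = 11/28 ≈ 0.39286.
MLE ignores the prior: θ̂_MLE = k/n = 3/14 ≈ 0.21429.
Difference = 11/28 − 3/14 = 5/28 ≈ 0.1786.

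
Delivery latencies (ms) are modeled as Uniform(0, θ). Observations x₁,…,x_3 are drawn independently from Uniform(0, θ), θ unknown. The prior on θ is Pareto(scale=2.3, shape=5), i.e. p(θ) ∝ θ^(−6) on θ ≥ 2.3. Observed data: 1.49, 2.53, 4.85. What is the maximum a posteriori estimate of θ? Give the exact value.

The Uniform(0, θ) likelihood is θ^(−n) for θ ≥ max(xᵢ), zero otherwise. Here max(xᵢ) = 4.85.
Posterior ∝ θ^(−6) · θ^(−3) = θ^(−9) on θ ≥ max(2.3, 4.85) = 4.85.
This density is strictly decreasing in θ, so the posterior mode lies at the lower boundary of the support.

θ̂_MAP = 4.85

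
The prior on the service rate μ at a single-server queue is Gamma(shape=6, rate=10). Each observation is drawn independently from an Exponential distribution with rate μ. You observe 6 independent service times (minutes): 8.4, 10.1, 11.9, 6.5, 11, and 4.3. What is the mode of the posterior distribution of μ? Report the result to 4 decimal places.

μ̂_MAP = 0.1768

The Exponential(rate=μ) likelihood is ∝ μ^n e^(−μΣtᵢ). Here n = 6 and Σtᵢ = 8.4 + 10.1 + 11.9 + 6.5 + 11 + 4.3 = 52.2.
Posterior ∝ μ^5e^(−10μ) · μ^6e^(−52.2μ) = μ^11e^(−62.2μ), i.e. Gamma(12, 62.2).
Mode = (a−1)/b = 11/62.2 ≈ 0.1768.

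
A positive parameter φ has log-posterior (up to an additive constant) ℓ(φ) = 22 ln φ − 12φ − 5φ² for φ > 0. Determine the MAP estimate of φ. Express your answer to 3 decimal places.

φ̂_MAP = 1.000

ℓ'(φ) = 22/φ − 12 − 10φ. Setting this to zero and multiplying by φ: 10φ² + 12φ − 22 = 0.
φ = (−12 + √(12² + 4·10·22)) / (2·10) = (−12 + √1024) / 20 = (−12 + 32)/20 = 1.
ℓ''(φ) = −22/φ² − 10 < 0, confirming a maximum.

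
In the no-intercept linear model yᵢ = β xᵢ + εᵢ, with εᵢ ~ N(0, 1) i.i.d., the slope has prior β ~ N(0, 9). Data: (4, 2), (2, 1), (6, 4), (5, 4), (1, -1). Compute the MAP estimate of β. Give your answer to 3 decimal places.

β̂_MAP = 0.645

log p(β | y) = −Σ(yᵢ − βxᵢ)²/(2·1) − β²/(2·9) + const.
Setting the derivative to zero: Σxᵢ(yᵢ − βxᵢ)/1 − β/9 = 0, so β = Σxᵢyᵢ / (Σxᵢ² + σ²/τ²).
Σxᵢyᵢ = 4·2 + 2·1 + 6·4 + 5·4 + 1·(-1) = 53; Σxᵢ² = 82; σ²/τ² = 1/9.
β̂_MAP = 53 / (82 + 1/9) = 53/(739/9) = 477/739 ≈ 0.645.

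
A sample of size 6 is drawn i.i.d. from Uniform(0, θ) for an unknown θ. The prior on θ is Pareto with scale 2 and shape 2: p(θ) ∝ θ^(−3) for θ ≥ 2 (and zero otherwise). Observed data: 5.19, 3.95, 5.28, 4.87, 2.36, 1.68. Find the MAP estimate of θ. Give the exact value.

The Uniform(0, θ) likelihood is θ^(−n) for θ ≥ max(xᵢ), zero otherwise. Here max(xᵢ) = 5.28.
Posterior ∝ θ^(−3) · θ^(−6) = θ^(−9) on θ ≥ max(2, 5.28) = 5.28.
This density is strictly decreasing in θ, so the posterior mode lies at the lower boundary of the support.

θ̂_MAP = 5.28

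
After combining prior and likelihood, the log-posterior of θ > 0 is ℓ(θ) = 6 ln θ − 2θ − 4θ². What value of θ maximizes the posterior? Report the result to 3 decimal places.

ℓ'(θ) = 6/θ − 2 − 8θ. Setting this to zero and multiplying by θ: 8θ² + 2θ − 6 = 0.
θ = (−2 + √(2² + 4·8·6)) / (2·8) = (−2 + √196) / 16 = (−2 + 14)/16 = 3/4.
ℓ''(θ) = −6/θ² − 8 < 0, confirming a maximum.

θ̂_MAP = 0.750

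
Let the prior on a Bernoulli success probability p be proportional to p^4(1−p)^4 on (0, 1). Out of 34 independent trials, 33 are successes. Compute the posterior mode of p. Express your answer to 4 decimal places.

p̂_MAP = 0.8810

The prior density ∝ p^4(1−p)^4 is the kernel of Beta(5, 5).
Data: 33 successes in 34 trials. The binomial likelihood contributes p^33(1−p)^1, so the posterior is Beta(5+33, 5+1) = Beta(38, 6).
For Beta(a, b) with a, b > 1 the mode is (a−1)/(a+b−2) = 37/42 ≈ 0.8810.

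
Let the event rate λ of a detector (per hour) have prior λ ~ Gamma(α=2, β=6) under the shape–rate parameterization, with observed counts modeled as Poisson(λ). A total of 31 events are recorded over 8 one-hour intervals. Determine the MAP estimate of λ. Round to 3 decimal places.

Σxᵢ = 31, n = 8.
Posterior ∝ λe^(−6λ) · λ^31e^(−8λ) = λ^32e^(−14λ), i.e. Gamma(shape=33, rate=14).
The mode of a Gamma(a, b) with a ≥ 1 (shape–rate) is (a−1)/b = 32/14 ≈ 2.286.

λ̂_MAP = 2.286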